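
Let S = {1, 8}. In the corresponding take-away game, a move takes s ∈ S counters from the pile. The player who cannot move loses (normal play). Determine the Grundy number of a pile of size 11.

0

G(0) = 0
G(1) = mex{0} = 1
G(2) = mex{1} = 0
G(3) = mex{0} = 1
G(4) = mex{1} = 0
G(5) = mex{0} = 1
G(6) = mex{1} = 0
G(7) = mex{0} = 1
G(8) = mex{1,0} = 2
G(9) = mex{2,1} = 0
G(10) = mex{0,0} = 1
G(11) = mex{1,1} = 0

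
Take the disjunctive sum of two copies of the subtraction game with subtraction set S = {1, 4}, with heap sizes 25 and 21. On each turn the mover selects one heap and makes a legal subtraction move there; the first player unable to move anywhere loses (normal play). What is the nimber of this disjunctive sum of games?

All heaps use S = {1, 4}:
G(0) = 0
G(1) = mex{0} = 1
G(2) = mex{1} = 0
G(3) = mex{0} = 1
G(4) = mex{1,0} = 2
G(5) = mex{2,1} = 0
G(6) = mex{0,0} = 1
G(7) = mex{1,1} = 0
G(8) = mex{0,2} = 1
G(9) = mex{1,0} = 2
G(10) = mex{2,1} = 0
G(11) = mex{0,0} = 1
G(12) = mex{1,1} = 0
G(13) = mex{0,2} = 1
G(14) = mex{1,0} = 2
G(15) = mex{2,1} = 0
G(16) = mex{0,0} = 1
G(17) = mex{1,1} = 0
G(18) = mex{0,2} = 1
G(19) = mex{1,0} = 2
G(20) = mex{2,1} = 0
G(21) = mex{0,0} = 1
G(22) = mex{1,1} = 0
G(23) = mex{0,2} = 1
G(24) = mex{1,0} = 2
G(25) = mex{2,1} = 0
Heap A: G(25) = 0.
Heap B: G(21) = 1.
Combined Grundy value = 0 ⊕ 1 = 1.

1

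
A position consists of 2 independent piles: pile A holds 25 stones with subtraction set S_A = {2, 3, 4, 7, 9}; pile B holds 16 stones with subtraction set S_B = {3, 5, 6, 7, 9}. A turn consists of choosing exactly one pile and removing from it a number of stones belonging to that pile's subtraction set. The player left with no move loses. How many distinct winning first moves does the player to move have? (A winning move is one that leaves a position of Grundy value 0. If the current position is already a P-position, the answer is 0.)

Pile A, S = {2, 3, 4, 7, 9}:
n :  0  1  2  3  4  5  6  7  8  9 10 11 12 13 14 15 16 17 18 19 20 21 22 23 24 25
G :  0  0  1  1  2  2  0  3  1  4  2  0  0  1  1  2  2  0  3  1  4  2  0  0  1  1
G_A(25) = 1.
Pile B, S = {3, 5, 6, 7, 9}:
G(0) = 0
G(1) = mex{} = 0
G(2) = mex{} = 0
G(3) = mex{0} = 1
G(4) = mex{0} = 1
G(5) = mex{0,0} = 1
G(6) = mex{1,0,0} = 2
G(7) = mex{1,0,0,0} = 2
G(8) = mex{1,1,0,0} = 2
G(9) = mex{2,1,1,0,0} = 3
G(10) = mex{2,1,1,1,0} = 3
G(11) = mex{2,2,1,1,0} = 3
G(12) = mex{3,2,2,1,1} = 0
G(13) = mex{3,2,2,2,1} = 0
G(14) = mex{3,3,2,2,1} = 0
G(15) = mex{0,3,3,2,2} = 1
G(16) = mex{0,3,3,3,2} = 1
G_B(16) = 1.
Combined Grundy value = 1 ⊕ 1 = 0.
A winning move leaves total XOR = 0, i.e. changes one component's Grundy value g to g ⊕ X where X is the current total.
Pile A: target g' = 1⊕0 = 1, but every legal move changes the Grundy value (mex property), so 0 moves.
Pile B: target g' = 1⊕0 = 1, but every legal move changes the Grundy value (mex property), so 0 moves.

0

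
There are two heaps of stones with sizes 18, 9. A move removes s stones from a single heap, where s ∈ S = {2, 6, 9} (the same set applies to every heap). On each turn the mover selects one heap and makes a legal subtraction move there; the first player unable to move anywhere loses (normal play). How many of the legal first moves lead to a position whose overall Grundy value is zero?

All heaps use S = {2, 6, 9}:
G(0) = 0
G(1) = mex{} = 0
G(2) = mex{0} = 1
G(3) = mex{0} = 1
G(4) = mex{1} = 0
G(5) = mex{1} = 0
G(6) = mex{0,0} = 1
G(7) = mex{0,0} = 1
G(8) = mex{1,1} = 0
G(9) = mex{1,1,0} = 2
G(10) = mex{0,0,0} = 1
G(11) = mex{2,0,1} = 3
G(12) = mex{1,1,1} = 0
G(13) = mex{3,1,0} = 2
G(14) = mex{0,0,0} = 1
G(15) = mex{2,2,1} = 0
G(16) = mex{1,1,1} = 0
G(17) = mex{0,3,0} = 1
G(18) = mex{0,0,2} = 1
Heap A: G(18) = 1.
Heap B: G(9) = 2.
Combined Grundy value = 1 ⊕ 2 = 3.
A winning move leaves total XOR = 0, i.e. changes one component's Grundy value g to g ⊕ X where X is the current total.
Heap A: need g' = 1⊕3 = 2. Options: 18−2→G=0, 18−6→G=0, 18−9→G=2. Hits: 1.
Heap B: need g' = 2⊕3 = 1. Options: 9−2→G=1, 9−6→G=1, 9−9→G=0. Hits: 2.

3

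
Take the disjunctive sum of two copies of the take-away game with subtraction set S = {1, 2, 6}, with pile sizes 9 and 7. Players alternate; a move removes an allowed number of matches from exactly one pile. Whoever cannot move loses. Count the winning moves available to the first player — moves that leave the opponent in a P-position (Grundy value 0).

3

All piles use S = {1, 2, 6}:
G(0) = 0
G(1) = mex{0} = 1
G(2) = mex{1,0} = 2
G(3) = mex{2,1} = 0
G(4) = mex{0,2} = 1
G(5) = mex{1,0} = 2
G(6) = mex{2,1,0} = 3
G(7) = mex{3,2,1} = 0
G(8) = mex{0,3,2} = 1
G(9) = mex{1,0,0} = 2
Pile A: G(9) = 2.
Pile B: G(7) = 0.
Combined Grundy value = 2 ⊕ 0 = 2.
A winning move leaves total XOR = 0, i.e. changes one component's Grundy value g to g ⊕ X where X is the current total.
Pile A: need g' = 2⊕2 = 0. Options: 9−1→G=1, 9−2→G=0, 9−6→G=0. Hits: 2.
Pile B: need g' = 0⊕2 = 2. Options: 7−1→G=3, 7−2→G=2, 7−6→G=1. Hits: 1.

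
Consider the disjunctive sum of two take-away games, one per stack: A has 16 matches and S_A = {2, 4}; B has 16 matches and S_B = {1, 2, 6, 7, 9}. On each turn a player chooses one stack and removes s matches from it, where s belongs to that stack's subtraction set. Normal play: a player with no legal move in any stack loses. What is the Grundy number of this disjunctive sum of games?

2

Stack A, S = {2, 4}:
n :  0  1  2  3  4  5  6  7  8  9 10 11 12 13 14 15 16
G :  0  0  1  1  2  2  0  0  1  1  2  2  0  0  1  1  2
G_A(16) = 2.
Stack B, S = {1, 2, 6, 7, 9}:
G(0) = 0
G(1) = mex{0} = 1
G(2) = mex{1,0} = 2
G(3) = mex{2,1} = 0
G(4) = mex{0,2} = 1
G(5) = mex{1,0} = 2
G(6) = mex{2,1,0} = 3
G(7) = mex{3,2,1,0} = 4
G(8) = mex{4,3,2,1} = 0
G(9) = mex{0,4,0,2,0} = 1
G(10) = mex{1,0,1,0,1} = 2
G(11) = mex{2,1,2,1,2} = 0
G(12) = mex{0,2,3,2,0} = 1
G(13) = mex{1,0,4,3,1} = 2
G(14) = mex{2,1,0,4,2} = 3
G(15) = mex{3,2,1,0,3} = 4
G(16) = mex{4,3,2,1,4} = 0
G_B(16) = 0.
Combined Grundy value = 2 ⊕ 0 = 2.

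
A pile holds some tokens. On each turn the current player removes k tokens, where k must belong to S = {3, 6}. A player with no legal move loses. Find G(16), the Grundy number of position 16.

2

n :  0  1  2  3  4  5  6  7  8  9 10 11 12 13 14 15 16
G :  0  0  0  1  1  1  2  2  2  0  0  0  1  1  1  2  2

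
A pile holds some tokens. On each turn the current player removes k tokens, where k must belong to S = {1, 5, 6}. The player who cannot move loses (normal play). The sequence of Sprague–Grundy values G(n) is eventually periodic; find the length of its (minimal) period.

11

G(0) = 0
G(1) = mex{0} = 1
G(2) = mex{1} = 0
G(3) = mex{0} = 1
G(4) = mex{1} = 0
G(5) = mex{0,0} = 1
G(6) = mex{1,1,0} = 2
G(7) = mex{2,0,1} = 3
G(8) = mex{3,1,0} = 2
G(9) = mex{2,0,1} = 3
G(10) = mex{3,1,0} = 2
G(11) = mex{2,2,1} = 0
G(12) = mex{0,3,2} = 1
G(13) = mex{1,2,3} = 0
G(14) = mex{0,3,2} = 1
G(15) = mex{1,2,3} = 0
G(16) = mex{0,0,2} = 1
G(17) = mex{1,1,0} = 2
G(18) = mex{2,0,1} = 3
G(19) = mex{3,1,0} = 2
G(20) = mex{2,0,1} = 3
G(21) = mex{3,1,0} = 2
G(22) = mex{2,2,1} = 0
G(23) = mex{0,3,2} = 1
G(n+11) = G(n) holds for n = 0,…,5 (a full window of length max(S) = 6), so the sequence is purely periodic with period 11.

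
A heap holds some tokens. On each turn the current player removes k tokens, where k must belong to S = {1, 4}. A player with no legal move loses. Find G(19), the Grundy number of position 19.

2

n :  0  1  2  3  4  5  6  7  8  9 10 11 12 13 14 15 16 17 18 19
G :  0  1  0  1  2  0  1  0  1  2  0  1  0  1  2  0  1  0  1  2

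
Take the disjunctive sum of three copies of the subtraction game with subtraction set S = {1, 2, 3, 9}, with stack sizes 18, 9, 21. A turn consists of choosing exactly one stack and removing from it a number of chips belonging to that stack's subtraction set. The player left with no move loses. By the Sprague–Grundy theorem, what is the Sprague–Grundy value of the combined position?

2

All stacks use S = {1, 2, 3, 9}:
n :  0  1  2  3  4  5  6  7  8  9 10 11 12 13 14 15 16 17 18 19 20 21
G :  0  1  2  3  0  1  2  3  0  1  2  3  0  1  2  3  0  1  2  3  0  1
Stack A: G(18) = 2.
Stack B: G(9) = 1.
Stack C: G(21) = 1.
Combined Grundy value = 2 ⊕ 1 ⊕ 1 = 2.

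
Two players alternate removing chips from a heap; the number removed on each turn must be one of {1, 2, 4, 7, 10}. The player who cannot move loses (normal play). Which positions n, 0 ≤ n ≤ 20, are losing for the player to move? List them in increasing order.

G(0) = 0
G(1) = mex{0} = 1
G(2) = mex{1,0} = 2
G(3) = mex{2,1} = 0
G(4) = mex{0,2,0} = 1
G(5) = mex{1,0,1} = 2
G(6) = mex{2,1,2} = 0
G(7) = mex{0,2,0,0} = 1
G(8) = mex{1,0,1,1} = 2
G(9) = mex{2,1,2,2} = 0
G(10) = mex{0,2,0,0,0} = 1
G(11) = mex{1,0,1,1,1} = 2
G(12) = mex{2,1,2,2,2} = 0
G(13) = mex{0,2,0,0,0} = 1
G(14) = mex{1,0,1,1,1} = 2
G(15) = mex{2,1,2,2,2} = 0
G(16) = mex{0,2,0,0,0} = 1
G(17) = mex{1,0,1,1,1} = 2
G(18) = mex{2,1,2,2,2} = 0
G(19) = mex{0,2,0,0,0} = 1
G(20) = mex{1,0,1,1,1} = 2
P-positions are exactly the n with G(n) = 0.

0, 3, 6, 9, 12, 15, 18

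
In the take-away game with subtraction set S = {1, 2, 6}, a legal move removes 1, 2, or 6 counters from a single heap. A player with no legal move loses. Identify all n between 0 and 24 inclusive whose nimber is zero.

G(0) = 0
G(1) = mex{0} = 1
G(2) = mex{1,0} = 2
G(3) = mex{2,1} = 0
G(4) = mex{0,2} = 1
G(5) = mex{1,0} = 2
G(6) = mex{2,1,0} = 3
G(7) = mex{3,2,1} = 0
G(8) = mex{0,3,2} = 1
G(9) = mex{1,0,0} = 2
G(10) = mex{2,1,1} = 0
G(11) = mex{0,2,2} = 1
G(12) = mex{1,0,3} = 2
G(13) = mex{2,1,0} = 3
G(14) = mex{3,2,1} = 0
G(15) = mex{0,3,2} = 1
G(16) = mex{1,0,0} = 2
G(17) = mex{2,1,1} = 0
G(18) = mex{0,2,2} = 1
G(19) = mex{1,0,3} = 2
G(20) = mex{2,1,0} = 3
G(21) = mex{3,2,1} = 0
G(22) = mex{0,3,2} = 1
G(23) = mex{1,0,0} = 2
G(24) = mex{2,1,1} = 0
P-positions are exactly the n with G(n) = 0.

0, 3, 7, 10, 14, 17, 21, 24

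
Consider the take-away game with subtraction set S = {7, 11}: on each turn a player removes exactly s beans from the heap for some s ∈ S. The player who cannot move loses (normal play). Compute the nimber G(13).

1

G(0) = 0
G(1) = mex{} = 0
G(2) = mex{} = 0
G(3) = mex{} = 0
G(4) = mex{} = 0
G(5) = mex{} = 0
G(6) = mex{} = 0
G(7) = mex{0} = 1
G(8) = mex{0} = 1
G(9) = mex{0} = 1
G(10) = mex{0} = 1
G(11) = mex{0,0} = 1
G(12) = mex{0,0} = 1
G(13) = mex{0,0} = 1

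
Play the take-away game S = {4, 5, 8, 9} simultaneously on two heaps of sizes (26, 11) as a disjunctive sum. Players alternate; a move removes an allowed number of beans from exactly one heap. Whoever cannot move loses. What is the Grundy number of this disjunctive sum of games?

All heaps use S = {4, 5, 8, 9}:
G(0) = 0
G(1) = mex{} = 0
G(2) = mex{} = 0
G(3) = mex{} = 0
G(4) = mex{0} = 1
G(5) = mex{0,0} = 1
G(6) = mex{0,0} = 1
G(7) = mex{0,0} = 1
G(8) = mex{1,0,0} = 2
G(9) = mex{1,1,0,0} = 2
G(10) = mex{1,1,0,0} = 2
G(11) = mex{1,1,0,0} = 2
G(12) = mex{2,1,1,0} = 3
G(13) = mex{2,2,1,1} = 0
G(14) = mex{2,2,1,1} = 0
G(15) = mex{2,2,1,1} = 0
G(16) = mex{3,2,2,1} = 0
G(17) = mex{0,3,2,2} = 1
G(18) = mex{0,0,2,2} = 1
G(19) = mex{0,0,2,2} = 1
G(20) = mex{0,0,3,2} = 1
G(21) = mex{1,0,0,3} = 2
G(22) = mex{1,1,0,0} = 2
G(23) = mex{1,1,0,0} = 2
G(24) = mex{1,1,0,0} = 2
G(25) = mex{2,1,1,0} = 3
G(26) = mex{2,2,1,1} = 0
Heap A: G(26) = 0.
Heap B: G(11) = 2.
Combined Grundy value = 0 ⊕ 2 = 2.

2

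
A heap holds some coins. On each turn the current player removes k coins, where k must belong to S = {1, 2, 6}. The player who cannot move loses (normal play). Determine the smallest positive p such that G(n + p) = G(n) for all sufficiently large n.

7

G(0) = 0
G(1) = mex{0} = 1
G(2) = mex{1,0} = 2
G(3) = mex{2,1} = 0
G(4) = mex{0,2} = 1
G(5) = mex{1,0} = 2
G(6) = mex{2,1,0} = 3
G(7) = mex{3,2,1} = 0
G(8) = mex{0,3,2} = 1
G(9) = mex{1,0,0} = 2
G(10) = mex{2,1,1} = 0
G(11) = mex{0,2,2} = 1
G(12) = mex{1,0,3} = 2
G(13) = mex{2,1,0} = 3
G(14) = mex{3,2,1} = 0
G(15) = mex{0,3,2} = 1
G(n+7) = G(n) holds for n = 0,…,5 (a full window of length max(S) = 6), so the sequence is purely periodic with period 7.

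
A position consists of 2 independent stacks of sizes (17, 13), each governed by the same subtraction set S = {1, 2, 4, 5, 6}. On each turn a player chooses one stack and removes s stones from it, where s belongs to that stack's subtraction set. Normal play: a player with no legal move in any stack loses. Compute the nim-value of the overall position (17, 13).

4

All stacks use S = {1, 2, 4, 5, 6}:
n :  0  1  2  3  4  5  6  7  8  9 10 11 12 13 14 15 16 17
G :  0  1  2  0  1  2  3  4  5  3  0  1  2  0  1  2  3  4
Stack A: G(17) = 4.
Stack B: G(13) = 0.
Combined Grundy value = 4 ⊕ 0 = 4.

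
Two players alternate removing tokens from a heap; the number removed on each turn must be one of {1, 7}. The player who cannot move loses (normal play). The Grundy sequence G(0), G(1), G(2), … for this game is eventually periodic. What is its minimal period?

G(0) = 0
G(1) = mex{0} = 1
G(2) = mex{1} = 0
G(3) = mex{0} = 1
G(4) = mex{1} = 0
G(5) = mex{0} = 1
G(6) = mex{1} = 0
G(7) = mex{0,0} = 1
G(8) = mex{1,1} = 0
G(9) = mex{0,0} = 1
G(10) = mex{1,1} = 0
G(11) = mex{0,0} = 1
G(12) = mex{1,1} = 0
G(13) = mex{0,0} = 1
G(14) = mex{1,1} = 0
G(n+2) = G(n) holds for n = 0,…,6 (a full window of length max(S) = 7), so the sequence is purely periodic with period 2.

2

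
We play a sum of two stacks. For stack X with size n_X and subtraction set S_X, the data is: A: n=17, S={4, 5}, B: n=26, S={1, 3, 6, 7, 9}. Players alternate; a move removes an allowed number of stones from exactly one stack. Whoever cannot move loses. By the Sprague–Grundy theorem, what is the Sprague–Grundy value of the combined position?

Stack A, S = {4, 5}:
G(0) = 0
G(1) = mex{} = 0
G(2) = mex{} = 0
G(3) = mex{} = 0
G(4) = mex{0} = 1
G(5) = mex{0,0} = 1
G(6) = mex{0,0} = 1
G(7) = mex{0,0} = 1
G(8) = mex{1,0} = 2
G(9) = mex{1,1} = 0
G(10) = mex{1,1} = 0
G(11) = mex{1,1} = 0
G(12) = mex{2,1} = 0
G(13) = mex{0,2} = 1
G(14) = mex{0,0} = 1
G(15) = mex{0,0} = 1
G(16) = mex{0,0} = 1
G(17) = mex{1,0} = 2
G_A(17) = 2.
Stack B, S = {1, 3, 6, 7, 9}:
G(0) = 0
G(1) = mex{0} = 1
G(2) = mex{1} = 0
G(3) = mex{0,0} = 1
G(4) = mex{1,1} = 0
G(5) = mex{0,0} = 1
G(6) = mex{1,1,0} = 2
G(7) = mex{2,0,1,0} = 3
G(8) = mex{3,1,0,1} = 2
G(9) = mex{2,2,1,0,0} = 3
G(10) = mex{3,3,0,1,1} = 2
G(11) = mex{2,2,1,0,0} = 3
G(12) = mex{3,3,2,1,1} = 0
G(13) = mex{0,2,3,2,0} = 1
G(14) = mex{1,3,2,3,1} = 0
G(15) = mex{0,0,3,2,2} = 1
G(16) = mex{1,1,2,3,3} = 0
G(17) = mex{0,0,3,2,2} = 1
G(18) = mex{1,1,0,3,3} = 2
G(19) = mex{2,0,1,0,2} = 3
G(20) = mex{3,1,0,1,3} = 2
G(21) = mex{2,2,1,0,0} = 3
G(22) = mex{3,3,0,1,1} = 2
G(23) = mex{2,2,1,0,0} = 3
G(24) = mex{3,3,2,1,1} = 0
G(25) = mex{0,2,3,2,0} = 1
G(26) = mex{1,3,2,3,1} = 0
G_B(26) = 0.
Combined Grundy value = 2 ⊕ 0 = 2.

2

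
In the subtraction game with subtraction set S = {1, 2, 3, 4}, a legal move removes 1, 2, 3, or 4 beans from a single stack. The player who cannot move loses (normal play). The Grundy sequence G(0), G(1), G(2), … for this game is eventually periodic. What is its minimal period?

5

n :  0  1  2  3  4  5  6  7  8  9 10 11 12 13 14
G :  0  1  2  3  4  0  1  2  3  4  0  1  2  3  4
G(n+5) = G(n) holds for n = 0,…,3 (a full window of length max(S) = 4), so the sequence is purely periodic with period 5.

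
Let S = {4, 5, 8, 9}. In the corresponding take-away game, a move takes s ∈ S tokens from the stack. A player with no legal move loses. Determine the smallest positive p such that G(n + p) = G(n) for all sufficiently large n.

13

n :  0  1  2  3  4  5  6  7  8  9 10 11 12 13 14 15 16 17 18 19 20 21 22 23 24 25 26 27
G :  0  0  0  0  1  1  1  1  2  2  2  2  3  0  0  0  0  1  1  1  1  2  2  2  2  3  0  0
G(n+13) = G(n) holds for n = 0,…,8 (a full window of length max(S) = 9), so the sequence is purely periodic with period 13.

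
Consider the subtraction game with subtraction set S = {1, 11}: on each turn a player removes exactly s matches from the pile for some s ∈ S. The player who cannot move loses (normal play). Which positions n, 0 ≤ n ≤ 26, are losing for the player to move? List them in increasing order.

0, 2, 4, 6, 8, 10, 12, 14, 16, 18, 20, 22, 24, 26

n :  0  1  2  3  4  5  6  7  8  9 10 11 12 13 14 15 16 17 18 19 20 21 22 23 24 25 26
G :  0  1  0  1  0  1  0  1  0  1  0  1  0  1  0  1  0  1  0  1  0  1  0  1  0  1  0
P-positions are exactly the n with G(n) = 0.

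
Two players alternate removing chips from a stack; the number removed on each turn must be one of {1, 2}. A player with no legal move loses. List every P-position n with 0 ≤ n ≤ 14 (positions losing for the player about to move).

G(0) = 0
G(1) = mex{0} = 1
G(2) = mex{1,0} = 2
G(3) = mex{2,1} = 0
G(4) = mex{0,2} = 1
G(5) = mex{1,0} = 2
G(6) = mex{2,1} = 0
G(7) = mex{0,2} = 1
G(8) = mex{1,0} = 2
G(9) = mex{2,1} = 0
G(10) = mex{0,2} = 1
G(11) = mex{1,0} = 2
G(12) = mex{2,1} = 0
G(13) = mex{0,2} = 1
G(14) = mex{1,0} = 2
P-positions are exactly the n with G(n) = 0.

0, 3, 6, 9, 12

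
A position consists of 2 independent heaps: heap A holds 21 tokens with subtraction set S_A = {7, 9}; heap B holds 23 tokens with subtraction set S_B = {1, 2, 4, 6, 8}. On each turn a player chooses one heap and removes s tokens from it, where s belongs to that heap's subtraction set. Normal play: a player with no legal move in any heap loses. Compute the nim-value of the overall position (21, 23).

0

Heap A, S = {7, 9}:
n :  0  1  2  3  4  5  6  7  8  9 10 11 12 13 14 15 16 17 18 19 20 21
G :  0  0  0  0  0  0  0  1  1  1  1  1  1  1  2  2  0  0  0  0  0  0
G_A(21) = 0.
Heap B, S = {1, 2, 4, 6, 8}:
G(0) = 0
G(1) = mex{0} = 1
G(2) = mex{1,0} = 2
G(3) = mex{2,1} = 0
G(4) = mex{0,2,0} = 1
G(5) = mex{1,0,1} = 2
G(6) = mex{2,1,2,0} = 3
G(7) = mex{3,2,0,1} = 4
G(8) = mex{4,3,1,2,0} = 5
G(9) = mex{5,4,2,0,1} = 3
G(10) = mex{3,5,3,1,2} = 0
G(11) = mex{0,3,4,2,0} = 1
G(12) = mex{1,0,5,3,1} = 2
G(13) = mex{2,1,3,4,2} = 0
G(14) = mex{0,2,0,5,3} = 1
G(15) = mex{1,0,1,3,4} = 2
G(16) = mex{2,1,2,0,5} = 3
G(17) = mex{3,2,0,1,3} = 4
G(18) = mex{4,3,1,2,0} = 5
G(19) = mex{5,4,2,0,1} = 3
G(20) = mex{3,5,3,1,2} = 0
G(21) = mex{0,3,4,2,0} = 1
G(22) = mex{1,0,5,3,1} = 2
G(23) = mex{2,1,3,4,2} = 0
G_B(23) = 0.
Combined Grundy value = 0 ⊕ 0 = 0.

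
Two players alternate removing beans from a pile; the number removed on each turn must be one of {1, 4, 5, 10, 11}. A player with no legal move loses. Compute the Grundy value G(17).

1

n :  0  1  2  3  4  5  6  7  8  9 10 11 12 13 14 15 16 17
G :  0  1  0  1  2  3  2  3  0  1  4  5  2  3  0  1  0  1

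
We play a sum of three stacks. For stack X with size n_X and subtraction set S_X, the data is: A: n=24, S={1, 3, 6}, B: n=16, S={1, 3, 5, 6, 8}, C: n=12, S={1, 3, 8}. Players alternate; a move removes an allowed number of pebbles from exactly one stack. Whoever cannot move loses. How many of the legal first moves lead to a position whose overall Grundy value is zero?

Stack A, S = {1, 3, 6}:
n :  0  1  2  3  4  5  6  7  8  9 10 11 12 13 14 15 16 17 18 19 20 21 22 23 24
G :  0  1  0  1  0  1  2  3  2  0  1  0  1  0  1  2  3  2  0  1  0  1  0  1  2
G_A(24) = 2.
Stack B, S = {1, 3, 5, 6, 8}:
G(0) = 0
G(1) = mex{0} = 1
G(2) = mex{1} = 0
G(3) = mex{0,0} = 1
G(4) = mex{1,1} = 0
G(5) = mex{0,0,0} = 1
G(6) = mex{1,1,1,0} = 2
G(7) = mex{2,0,0,1} = 3
G(8) = mex{3,1,1,0,0} = 2
G(9) = mex{2,2,0,1,1} = 3
G(10) = mex{3,3,1,0,0} = 2
G(11) = mex{2,2,2,1,1} = 0
G(12) = mex{0,3,3,2,0} = 1
G(13) = mex{1,2,2,3,1} = 0
G(14) = mex{0,0,3,2,2} = 1
G(15) = mex{1,1,2,3,3} = 0
G(16) = mex{0,0,0,2,2} = 1
G_B(16) = 1.
Stack C, S = {1, 3, 8}:
G(0) = 0
G(1) = mex{0} = 1
G(2) = mex{1} = 0
G(3) = mex{0,0} = 1
G(4) = mex{1,1} = 0
G(5) = mex{0,0} = 1
G(6) = mex{1,1} = 0
G(7) = mex{0,0} = 1
G(8) = mex{1,1,0} = 2
G(9) = mex{2,0,1} = 3
G(10) = mex{3,1,0} = 2
G(11) = mex{2,2,1} = 0
G(12) = mex{0,3,0} = 1
G_C(12) = 1.
Combined Grundy value = 2 ⊕ 1 ⊕ 1 = 2.
A winning move leaves total XOR = 0, i.e. changes one component's Grundy value g to g ⊕ X where X is the current total.
Stack A: need g' = 2⊕2 = 0. Options: 24−1→G=1, 24−3→G=1, 24−6→G=0. Hits: 1.
Stack B: need g' = 1⊕2 = 3. Options: 16−1→G=0, 16−3→G=0, 16−5→G=0, 16−6→G=2, 16−8→G=2. Hits: 0.
Stack C: need g' = 1⊕2 = 3. Options: 12−1→G=0, 12−3→G=3, 12−8→G=0. Hits: 1.

2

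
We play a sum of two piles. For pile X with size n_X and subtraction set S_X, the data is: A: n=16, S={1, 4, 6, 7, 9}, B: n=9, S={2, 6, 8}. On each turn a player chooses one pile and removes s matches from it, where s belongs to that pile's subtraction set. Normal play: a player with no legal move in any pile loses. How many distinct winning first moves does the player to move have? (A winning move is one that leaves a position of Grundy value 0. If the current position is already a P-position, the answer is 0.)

Pile A, S = {1, 4, 6, 7, 9}:
n :  0  1  2  3  4  5  6  7  8  9 10 11 12 13 14 15 16
G :  0  1  0  1  2  0  1  2  3  2  0  1  2  0  1  0  1
G_A(16) = 1.
Pile B, S = {2, 6, 8}:
n : 0 1 2 3 4 5 6 7 8 9
G : 0 0 1 1 0 0 1 1 2 2
G_B(9) = 2.
Combined Grundy value = 1 ⊕ 2 = 3.
A winning move leaves total XOR = 0, i.e. changes one component's Grundy value g to g ⊕ X where X is the current total.
Pile A: need g' = 1⊕3 = 2. Options: 16−1→G=0, 16−4→G=2, 16−6→G=0, 16−7→G=2, 16−9→G=2. Hits: 3.
Pile B: need g' = 2⊕3 = 1. Options: 9−2→G=1, 9−6→G=1, 9−8→G=0. Hits: 2.

5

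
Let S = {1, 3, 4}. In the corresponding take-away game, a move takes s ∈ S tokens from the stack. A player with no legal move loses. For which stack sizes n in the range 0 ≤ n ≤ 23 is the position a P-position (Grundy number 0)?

G(0) = 0
G(1) = mex{0} = 1
G(2) = mex{1} = 0
G(3) = mex{0,0} = 1
G(4) = mex{1,1,0} = 2
G(5) = mex{2,0,1} = 3
G(6) = mex{3,1,0} = 2
G(7) = mex{2,2,1} = 0
G(8) = mex{0,3,2} = 1
G(9) = mex{1,2,3} = 0
G(10) = mex{0,0,2} = 1
G(11) = mex{1,1,0} = 2
G(12) = mex{2,0,1} = 3
G(13) = mex{3,1,0} = 2
G(14) = mex{2,2,1} = 0
G(15) = mex{0,3,2} = 1
G(16) = mex{1,2,3} = 0
G(17) = mex{0,0,2} = 1
G(18) = mex{1,1,0} = 2
G(19) = mex{2,0,1} = 3
G(20) = mex{3,1,0} = 2
G(21) = mex{2,2,1} = 0
G(22) = mex{0,3,2} = 1
G(23) = mex{1,2,3} = 0
P-positions are exactly the n with G(n) = 0.

0, 2, 7, 9, 14, 16, 21, 23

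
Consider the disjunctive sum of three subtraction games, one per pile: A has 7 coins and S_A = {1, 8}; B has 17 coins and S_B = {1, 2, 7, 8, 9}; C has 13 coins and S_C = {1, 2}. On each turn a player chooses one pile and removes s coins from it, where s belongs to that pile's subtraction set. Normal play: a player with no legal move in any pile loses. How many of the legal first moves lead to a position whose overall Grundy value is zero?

3

Pile A, S = {1, 8}:
G(0) = 0
G(1) = mex{0} = 1
G(2) = mex{1} = 0
G(3) = mex{0} = 1
G(4) = mex{1} = 0
G(5) = mex{0} = 1
G(6) = mex{1} = 0
G(7) = mex{0} = 1
G_A(7) = 1.
Pile B, S = {1, 2, 7, 8, 9}:
n :  0  1  2  3  4  5  6  7  8  9 10 11 12 13 14 15 16 17
G :  0  1  2  0  1  2  0  1  2  3  4  5  3  4  5  3  0  1
G_B(17) = 1.
Pile C, S = {1, 2}:
n :  0  1  2  3  4  5  6  7  8  9 10 11 12 13
G :  0  1  2  0  1  2  0  1  2  0  1  2  0  1
G_C(13) = 1.
Combined Grundy value = 1 ⊕ 1 ⊕ 1 = 1.
A winning move leaves total XOR = 0, i.e. changes one component's Grundy value g to g ⊕ X where X is the current total.
Pile A: need g' = 1⊕1 = 0. Options: 7−1→G=0. Hits: 1.
Pile B: need g' = 1⊕1 = 0. Options: 17−1→G=0, 17−2→G=3, 17−7→G=4, 17−8→G=3, 17−9→G=2. Hits: 1.
Pile C: need g' = 1⊕1 = 0. Options: 13−1→G=0, 13−2→G=2. Hits: 1.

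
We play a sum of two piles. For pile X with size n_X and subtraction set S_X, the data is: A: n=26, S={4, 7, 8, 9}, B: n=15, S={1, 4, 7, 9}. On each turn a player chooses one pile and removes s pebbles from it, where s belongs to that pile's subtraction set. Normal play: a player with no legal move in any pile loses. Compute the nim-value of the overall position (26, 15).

Pile A, S = {4, 7, 8, 9}:
n :  0  1  2  3  4  5  6  7  8  9 10 11 12 13 14 15 16 17 18 19 20 21 22 23 24 25 26
G :  0  0  0  0  1  1  1  1  2  2  2  2  3  0  0  0  0  1  1  1  1  2  2  2  2  3  0
G_A(26) = 0.
Pile B, S = {1, 4, 7, 9}:
n :  0  1  2  3  4  5  6  7  8  9 10 11 12 13 14 15
G :  0  1  0  1  2  0  1  2  0  1  0  1  2  0  1  2
G_B(15) = 2.
Combined Grundy value = 0 ⊕ 2 = 2.

2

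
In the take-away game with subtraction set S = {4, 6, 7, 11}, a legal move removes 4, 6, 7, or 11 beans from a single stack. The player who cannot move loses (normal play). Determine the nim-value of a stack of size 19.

1

G(0) = 0
G(1) = mex{} = 0
G(2) = mex{} = 0
G(3) = mex{} = 0
G(4) = mex{0} = 1
G(5) = mex{0} = 1
G(6) = mex{0,0} = 1
G(7) = mex{0,0,0} = 1
G(8) = mex{1,0,0} = 2
G(9) = mex{1,0,0} = 2
G(10) = mex{1,1,0} = 2
G(11) = mex{1,1,1,0} = 2
G(12) = mex{2,1,1,0} = 3
G(13) = mex{2,1,1,0} = 3
G(14) = mex{2,2,1,0} = 3
G(15) = mex{2,2,2,1} = 0
G(16) = mex{3,2,2,1} = 0
G(17) = mex{3,2,2,1} = 0
G(18) = mex{3,3,2,1} = 0
G(19) = mex{0,3,3,2} = 1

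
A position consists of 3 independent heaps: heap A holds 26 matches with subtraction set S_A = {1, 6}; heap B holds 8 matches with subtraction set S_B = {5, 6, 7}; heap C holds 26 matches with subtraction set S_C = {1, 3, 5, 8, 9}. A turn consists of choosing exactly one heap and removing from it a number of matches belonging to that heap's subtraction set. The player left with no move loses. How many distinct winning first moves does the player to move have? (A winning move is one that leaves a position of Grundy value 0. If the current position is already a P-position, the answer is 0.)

Heap A, S = {1, 6}:
n :  0  1  2  3  4  5  6  7  8  9 10 11 12 13 14 15 16 17 18 19 20 21 22 23 24 25 26
G :  0  1  0  1  0  1  2  0  1  0  1  0  1  2  0  1  0  1  0  1  2  0  1  0  1  0  1
G_A(26) = 1.
Heap B, S = {5, 6, 7}:
n : 0 1 2 3 4 5 6 7 8
G : 0 0 0 0 0 1 1 1 1
G_B(8) = 1.
Heap C, S = {1, 3, 5, 8, 9}:
G(0) = 0
G(1) = mex{0} = 1
G(2) = mex{1} = 0
G(3) = mex{0,0} = 1
G(4) = mex{1,1} = 0
G(5) = mex{0,0,0} = 1
G(6) = mex{1,1,1} = 0
G(7) = mex{0,0,0} = 1
G(8) = mex{1,1,1,0} = 2
G(9) = mex{2,0,0,1,0} = 3
G(10) = mex{3,1,1,0,1} = 2
G(11) = mex{2,2,0,1,0} = 3
G(12) = mex{3,3,1,0,1} = 2
G(13) = mex{2,2,2,1,0} = 3
G(14) = mex{3,3,3,0,1} = 2
G(15) = mex{2,2,2,1,0} = 3
G(16) = mex{3,3,3,2,1} = 0
G(17) = mex{0,2,2,3,2} = 1
G(18) = mex{1,3,3,2,3} = 0
G(19) = mex{0,0,2,3,2} = 1
G(20) = mex{1,1,3,2,3} = 0
G(21) = mex{0,0,0,3,2} = 1
G(22) = mex{1,1,1,2,3} = 0
G(23) = mex{0,0,0,3,2} = 1
G(24) = mex{1,1,1,0,3} = 2
G(25) = mex{2,0,0,1,0} = 3
G(26) = mex{3,1,1,0,1} = 2
G_C(26) = 2.
Combined Grundy value = 1 ⊕ 1 ⊕ 2 = 2.
A winning move leaves total XOR = 0, i.e. changes one component's Grundy value g to g ⊕ X where X is the current total.
Heap A: need g' = 1⊕2 = 3. Options: 26−1→G=0, 26−6→G=2. Hits: 0.
Heap B: need g' = 1⊕2 = 3. Options: 8−5→G=0, 8−6→G=0, 8−7→G=0. Hits: 0.
Heap C: need g' = 2⊕2 = 0. Options: 26−1→G=3, 26−3→G=1, 26−5→G=1, 26−8→G=0, 26−9→G=1. Hits: 1.

1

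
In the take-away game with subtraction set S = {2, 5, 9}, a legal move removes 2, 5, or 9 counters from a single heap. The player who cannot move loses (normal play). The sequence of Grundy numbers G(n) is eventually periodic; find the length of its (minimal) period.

7

G(0) = 0
G(1) = mex{} = 0
G(2) = mex{0} = 1
G(3) = mex{0} = 1
G(4) = mex{1} = 0
G(5) = mex{1,0} = 2
G(6) = mex{0,0} = 1
G(7) = mex{2,1} = 0
G(8) = mex{1,1} = 0
G(9) = mex{0,0,0} = 1
G(10) = mex{0,2,0} = 1
G(11) = mex{1,1,1} = 0
G(12) = mex{1,0,1} = 2
G(13) = mex{0,0,0} = 1
G(14) = mex{2,1,2} = 0
G(15) = mex{1,1,1} = 0
G(16) = mex{0,0,0} = 1
G(17) = mex{0,2,0} = 1
G(n+7) = G(n) holds for n = 0,…,8 (a full window of length max(S) = 9), so the sequence is purely periodic with period 7.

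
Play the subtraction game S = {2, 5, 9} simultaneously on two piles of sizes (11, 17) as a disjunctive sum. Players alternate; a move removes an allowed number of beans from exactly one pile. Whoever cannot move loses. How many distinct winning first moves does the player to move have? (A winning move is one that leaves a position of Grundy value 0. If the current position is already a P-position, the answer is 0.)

5

All piles use S = {2, 5, 9}:
n :  0  1  2  3  4  5  6  7  8  9 10 11 12 13 14 15 16 17
G :  0  0  1  1  0  2  1  0  0  1  1  0  2  1  0  0  1  1
Pile A: G(11) = 0.
Pile B: G(17) = 1.
Combined Grundy value = 0 ⊕ 1 = 1.
A winning move leaves total XOR = 0, i.e. changes one component's Grundy value g to g ⊕ X where X is the current total.
Pile A: need g' = 0⊕1 = 1. Options: 11−2→G=1, 11−5→G=1, 11−9→G=1. Hits: 3.
Pile B: need g' = 1⊕1 = 0. Options: 17−2→G=0, 17−5→G=2, 17−9→G=0. Hits: 2.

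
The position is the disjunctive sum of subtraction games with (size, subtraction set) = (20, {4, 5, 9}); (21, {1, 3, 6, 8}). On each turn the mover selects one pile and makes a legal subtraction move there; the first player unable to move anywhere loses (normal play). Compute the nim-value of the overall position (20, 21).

0

Pile A, S = {4, 5, 9}:
n :  0  1  2  3  4  5  6  7  8  9 10 11 12 13 14 15 16 17 18 19 20
G :  0  0  0  0  1  1  1  1  2  2  2  2  3  0  0  0  0  1  1  1  1
G_A(20) = 1.
Pile B, S = {1, 3, 6, 8}:
n :  0  1  2  3  4  5  6  7  8  9 10 11 12 13 14 15 16 17 18 19 20 21
G :  0  1  0  1  0  1  2  3  2  0  1  0  1  0  1  2  3  2  0  1  0  1
G_B(21) = 1.
Combined Grundy value = 1 ⊕ 1 = 0.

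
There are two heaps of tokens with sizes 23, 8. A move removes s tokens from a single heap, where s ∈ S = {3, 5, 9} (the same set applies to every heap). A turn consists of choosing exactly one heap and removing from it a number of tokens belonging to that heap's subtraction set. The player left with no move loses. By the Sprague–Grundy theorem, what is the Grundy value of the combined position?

1

All heaps use S = {3, 5, 9}:
n :  0  1  2  3  4  5  6  7  8  9 10 11 12 13 14 15 16 17 18 19 20 21 22 23
G :  0  0  0  1  1  1  2  2  0  3  3  1  0  2  0  1  0  1  0  1  0  1  0  1
Heap A: G(23) = 1.
Heap B: G(8) = 0.
Combined Grundy value = 1 ⊕ 0 = 1.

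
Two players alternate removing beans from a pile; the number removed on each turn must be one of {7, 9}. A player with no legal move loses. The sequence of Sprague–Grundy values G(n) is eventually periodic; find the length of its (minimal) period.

G(0) = 0
G(1) = mex{} = 0
G(2) = mex{} = 0
G(3) = mex{} = 0
G(4) = mex{} = 0
G(5) = mex{} = 0
G(6) = mex{} = 0
G(7) = mex{0} = 1
G(8) = mex{0} = 1
G(9) = mex{0,0} = 1
G(10) = mex{0,0} = 1
G(11) = mex{0,0} = 1
G(12) = mex{0,0} = 1
G(13) = mex{0,0} = 1
G(14) = mex{1,0} = 2
G(15) = mex{1,0} = 2
G(16) = mex{1,1} = 0
G(17) = mex{1,1} = 0
G(18) = mex{1,1} = 0
G(19) = mex{1,1} = 0
G(20) = mex{1,1} = 0
G(21) = mex{2,1} = 0
G(22) = mex{2,1} = 0
G(23) = mex{0,2} = 1
G(24) = mex{0,2} = 1
G(25) = mex{0,0} = 1
G(26) = mex{0,0} = 1
G(27) = mex{0,0} = 1
G(28) = mex{0,0} = 1
G(29) = mex{0,0} = 1
G(30) = mex{1,0} = 2
G(31) = mex{1,0} = 2
G(32) = mex{1,1} = 0
G(33) = mex{1,1} = 0
G(n+16) = G(n) holds for n = 0,…,8 (a full window of length max(S) = 9), so the sequence is purely periodic with period 16.

16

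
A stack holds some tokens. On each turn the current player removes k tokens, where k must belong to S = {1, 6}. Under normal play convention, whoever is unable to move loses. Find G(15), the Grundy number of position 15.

n :  0  1  2  3  4  5  6  7  8  9 10 11 12 13 14 15
G :  0  1  0  1  0  1  2  0  1  0  1  0  1  2  0  1

1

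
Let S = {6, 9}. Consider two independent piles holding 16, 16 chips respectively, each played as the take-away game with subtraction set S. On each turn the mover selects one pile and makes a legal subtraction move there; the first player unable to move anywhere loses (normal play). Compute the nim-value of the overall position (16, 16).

All piles use S = {6, 9}:
G(0) = 0
G(1) = mex{} = 0
G(2) = mex{} = 0
G(3) = mex{} = 0
G(4) = mex{} = 0
G(5) = mex{} = 0
G(6) = mex{0} = 1
G(7) = mex{0} = 1
G(8) = mex{0} = 1
G(9) = mex{0,0} = 1
G(10) = mex{0,0} = 1
G(11) = mex{0,0} = 1
G(12) = mex{1,0} = 2
G(13) = mex{1,0} = 2
G(14) = mex{1,0} = 2
G(15) = mex{1,1} = 0
G(16) = mex{1,1} = 0
Pile A: G(16) = 0.
Pile B: G(16) = 0.
Combined Grundy value = 0 ⊕ 0 = 0.

0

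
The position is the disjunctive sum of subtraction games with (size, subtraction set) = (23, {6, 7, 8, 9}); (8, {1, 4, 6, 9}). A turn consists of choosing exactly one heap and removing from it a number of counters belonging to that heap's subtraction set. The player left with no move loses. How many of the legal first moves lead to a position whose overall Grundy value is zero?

Heap A, S = {6, 7, 8, 9}:
G(0) = 0
G(1) = mex{} = 0
G(2) = mex{} = 0
G(3) = mex{} = 0
G(4) = mex{} = 0
G(5) = mex{} = 0
G(6) = mex{0} = 1
G(7) = mex{0,0} = 1
G(8) = mex{0,0,0} = 1
G(9) = mex{0,0,0,0} = 1
G(10) = mex{0,0,0,0} = 1
G(11) = mex{0,0,0,0} = 1
G(12) = mex{1,0,0,0} = 2
G(13) = mex{1,1,0,0} = 2
G(14) = mex{1,1,1,0} = 2
G(15) = mex{1,1,1,1} = 0
G(16) = mex{1,1,1,1} = 0
G(17) = mex{1,1,1,1} = 0
G(18) = mex{2,1,1,1} = 0
G(19) = mex{2,2,1,1} = 0
G(20) = mex{2,2,2,1} = 0
G(21) = mex{0,2,2,2} = 1
G(22) = mex{0,0,2,2} = 1
G(23) = mex{0,0,0,2} = 1
G_A(23) = 1.
Heap B, S = {1, 4, 6, 9}:
n : 0 1 2 3 4 5 6 7 8
G : 0 1 0 1 2 0 1 0 1
G_B(8) = 1.
Combined Grundy value = 1 ⊕ 1 = 0.
A winning move leaves total XOR = 0, i.e. changes one component's Grundy value g to g ⊕ X where X is the current total.
Heap A: target g' = 1⊕0 = 1, but every legal move changes the Grundy value (mex property), so 0 moves.
Heap B: target g' = 1⊕0 = 1, but every legal move changes the Grundy value (mex property), so 0 moves.

0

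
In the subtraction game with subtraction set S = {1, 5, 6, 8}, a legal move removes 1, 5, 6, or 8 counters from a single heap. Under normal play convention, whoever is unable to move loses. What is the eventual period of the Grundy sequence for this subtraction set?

n :  0  1  2  3  4  5  6  7  8  9 10 11 12 13 14 15 16 17 18 19 20 21 22 23
G :  0  1  0  1  0  1  2  3  2  3  2  0  1  0  1  0  1  2  3  2  3  2  0  1
G(n+11) = G(n) holds for n = 0,…,7 (a full window of length max(S) = 8), so the sequence is purely periodic with period 11.

11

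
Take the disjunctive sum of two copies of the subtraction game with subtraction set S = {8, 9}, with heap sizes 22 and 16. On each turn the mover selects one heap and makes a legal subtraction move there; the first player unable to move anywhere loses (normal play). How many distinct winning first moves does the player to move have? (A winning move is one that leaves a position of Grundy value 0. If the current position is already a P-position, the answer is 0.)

All heaps use S = {8, 9}:
n :  0  1  2  3  4  5  6  7  8  9 10 11 12 13 14 15 16 17 18 19 20 21 22
G :  0  0  0  0  0  0  0  0  1  1  1  1  1  1  1  1  2  0  0  0  0  0  0
Heap A: G(22) = 0.
Heap B: G(16) = 2.
Combined Grundy value = 0 ⊕ 2 = 2.
A winning move leaves total XOR = 0, i.e. changes one component's Grundy value g to g ⊕ X where X is the current total.
Heap A: need g' = 0⊕2 = 2. Options: 22−8→G=1, 22−9→G=1. Hits: 0.
Heap B: need g' = 2⊕2 = 0. Options: 16−8→G=1, 16−9→G=0. Hits: 1.

1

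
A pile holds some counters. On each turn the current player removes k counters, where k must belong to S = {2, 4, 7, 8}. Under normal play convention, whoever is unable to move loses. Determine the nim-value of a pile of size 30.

G(0) = 0
G(1) = mex{} = 0
G(2) = mex{0} = 1
G(3) = mex{0} = 1
G(4) = mex{1,0} = 2
G(5) = mex{1,0} = 2
G(6) = mex{2,1} = 0
G(7) = mex{2,1,0} = 3
G(8) = mex{0,2,0,0} = 1
G(9) = mex{3,2,1,0} = 4
G(10) = mex{1,0,1,1} = 2
G(11) = mex{4,3,2,1} = 0
G(12) = mex{2,1,2,2} = 0
G(13) = mex{0,4,0,2} = 1
G(14) = mex{0,2,3,0} = 1
G(15) = mex{1,0,1,3} = 2
G(16) = mex{1,0,4,1} = 2
G(17) = mex{2,1,2,4} = 0
G(18) = mex{2,1,0,2} = 3
G(19) = mex{0,2,0,0} = 1
G(20) = mex{3,2,1,0} = 4
G(21) = mex{1,0,1,1} = 2
G(22) = mex{4,3,2,1} = 0
G(23) = mex{2,1,2,2} = 0
G(24) = mex{0,4,0,2} = 1
G(25) = mex{0,2,3,0} = 1
G(26) = mex{1,0,1,3} = 2
G(27) = mex{1,0,4,1} = 2
G(28) = mex{2,1,2,4} = 0
G(29) = mex{2,1,0,2} = 3
G(30) = mex{0,2,0,0} = 1

1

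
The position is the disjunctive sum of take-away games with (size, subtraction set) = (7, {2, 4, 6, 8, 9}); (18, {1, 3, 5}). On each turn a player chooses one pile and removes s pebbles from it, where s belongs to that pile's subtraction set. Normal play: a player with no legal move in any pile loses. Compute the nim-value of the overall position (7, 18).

Pile A, S = {2, 4, 6, 8, 9}:
n : 0 1 2 3 4 5 6 7
G : 0 0 1 1 2 2 3 3
G_A(7) = 3.
Pile B, S = {1, 3, 5}:
n :  0  1  2  3  4  5  6  7  8  9 10 11 12 13 14 15 16 17 18
G :  0  1  0  1  0  1  0  1  0  1  0  1  0  1  0  1  0  1  0
G_B(18) = 0.
Combined Grundy value = 3 ⊕ 0 = 3.

3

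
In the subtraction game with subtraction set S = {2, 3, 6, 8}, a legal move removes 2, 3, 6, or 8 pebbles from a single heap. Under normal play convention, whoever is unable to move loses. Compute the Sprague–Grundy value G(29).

0

n :  0  1  2  3  4  5  6  7  8  9 10 11 12 13 14 15 16 17 18 19 20 21 22 23 24 25 26 27 28 29
G :  0  0  1  1  2  0  3  1  2  2  0  3  1  2  0  0  1  1  2  0  3  1  2  2  0  3  1  2  0  0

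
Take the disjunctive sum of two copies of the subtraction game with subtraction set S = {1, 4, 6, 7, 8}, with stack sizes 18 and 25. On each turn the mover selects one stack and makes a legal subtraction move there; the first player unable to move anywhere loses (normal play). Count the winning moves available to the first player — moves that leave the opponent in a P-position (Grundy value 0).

All stacks use S = {1, 4, 6, 7, 8}:
G(0) = 0
G(1) = mex{0} = 1
G(2) = mex{1} = 0
G(3) = mex{0} = 1
G(4) = mex{1,0} = 2
G(5) = mex{2,1} = 0
G(6) = mex{0,0,0} = 1
G(7) = mex{1,1,1,0} = 2
G(8) = mex{2,2,0,1,0} = 3
G(9) = mex{3,0,1,0,1} = 2
G(10) = mex{2,1,2,1,0} = 3
G(11) = mex{3,2,0,2,1} = 4
G(12) = mex{4,3,1,0,2} = 5
G(13) = mex{5,2,2,1,0} = 3
G(14) = mex{3,3,3,2,1} = 0
G(15) = mex{0,4,2,3,2} = 1
G(16) = mex{1,5,3,2,3} = 0
G(17) = mex{0,3,4,3,2} = 1
G(18) = mex{1,0,5,4,3} = 2
G(19) = mex{2,1,3,5,4} = 0
G(20) = mex{0,0,0,3,5} = 1
G(21) = mex{1,1,1,0,3} = 2
G(22) = mex{2,2,0,1,0} = 3
G(23) = mex{3,0,1,0,1} = 2
G(24) = mex{2,1,2,1,0} = 3
G(25) = mex{3,2,0,2,1} = 4
Stack A: G(18) = 2.
Stack B: G(25) = 4.
Combined Grundy value = 2 ⊕ 4 = 6.
A winning move leaves total XOR = 0, i.e. changes one component's Grundy value g to g ⊕ X where X is the current total.
Stack A: need g' = 2⊕6 = 4. Options: 18−1→G=1, 18−4→G=0, 18−6→G=5, 18−7→G=4, 18−8→G=3. Hits: 1.
Stack B: need g' = 4⊕6 = 2. Options: 25−1→G=3, 25−4→G=2, 25−6→G=0, 25−7→G=2, 25−8→G=1. Hits: 2.

3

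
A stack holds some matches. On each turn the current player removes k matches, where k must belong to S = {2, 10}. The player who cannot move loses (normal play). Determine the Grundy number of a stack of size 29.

n :  0  1  2  3  4  5  6  7  8  9 10 11 12 13 14 15 16 17 18 19 20 21 22 23 24 25 26 27 28 29
G :  0  0  1  1  0  0  1  1  0  0  1  1  0  0  1  1  0  0  1  1  0  0  1  1  0  0  1  1  0  0

0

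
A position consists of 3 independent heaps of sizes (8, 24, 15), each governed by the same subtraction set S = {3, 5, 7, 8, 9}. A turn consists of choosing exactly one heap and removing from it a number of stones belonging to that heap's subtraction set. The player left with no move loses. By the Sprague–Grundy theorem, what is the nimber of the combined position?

3

All heaps use S = {3, 5, 7, 8, 9}:
n :  0  1  2  3  4  5  6  7  8  9 10 11 12 13 14 15 16 17 18 19 20 21 22 23 24
G :  0  0  0  1  1  1  2  2  2  3  3  3  0  0  0  1  1  1  2  2  2  3  3  3  0
Heap A: G(8) = 2.
Heap B: G(24) = 0.
Heap C: G(15) = 1.
Combined Grundy value = 2 ⊕ 0 ⊕ 1 = 3.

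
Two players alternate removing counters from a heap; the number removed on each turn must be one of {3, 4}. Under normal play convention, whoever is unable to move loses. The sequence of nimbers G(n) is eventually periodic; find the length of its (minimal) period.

n :  0  1  2  3  4  5  6  7  8  9 10 11 12 13 14 15
G :  0  0  0  1  1  1  2  0  0  0  1  1  1  2  0  0
G(n+7) = G(n) holds for n = 0,…,3 (a full window of length max(S) = 4), so the sequence is purely periodic with period 7.

7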